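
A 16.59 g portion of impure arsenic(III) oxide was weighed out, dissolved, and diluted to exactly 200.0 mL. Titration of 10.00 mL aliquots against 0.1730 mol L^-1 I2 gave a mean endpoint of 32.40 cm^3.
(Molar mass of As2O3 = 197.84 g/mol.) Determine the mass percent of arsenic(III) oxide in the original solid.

As2O3 + 2 I2 + 2 H2O → As2O5 + 4 HI
n(I2) per titration = 0.03240 × 0.1730 = 5.605 × 10^-3 mol
From the 1:2 ratio, n(As2O3) in each aliquot = 1/2 × 5.605 × 10^-3 = 2.803 × 10^-3 mol
n(As2O3) in the whole flask = 2.803 × 10^-3 × 200.0/10.00 = 0.05605 mol
mass of As2O3 = 0.05605 × 197.84 = 11.09 g
% As2O3 = 11.09 / 16.59 × 100 = 66.84 %

66.84 %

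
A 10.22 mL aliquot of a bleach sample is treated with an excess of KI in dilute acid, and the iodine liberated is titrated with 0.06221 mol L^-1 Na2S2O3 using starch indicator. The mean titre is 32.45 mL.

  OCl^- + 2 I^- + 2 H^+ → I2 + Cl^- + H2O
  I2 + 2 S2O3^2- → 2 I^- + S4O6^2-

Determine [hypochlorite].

n(S2O3^2-) = 0.03245 × 0.06221 = 2.019 × 10^-3 mol
n(I2) = n(S2O3^2-)/2 = 1.009 × 10^-3 mol
n(OCl^-) in the aliquot = 1.009 × 10^-3 mol (1:1 ratio)
[OCl^-] = 1.009 × 10^-3 / 0.01022 = 0.09876 mol/L

0.09876 mol/L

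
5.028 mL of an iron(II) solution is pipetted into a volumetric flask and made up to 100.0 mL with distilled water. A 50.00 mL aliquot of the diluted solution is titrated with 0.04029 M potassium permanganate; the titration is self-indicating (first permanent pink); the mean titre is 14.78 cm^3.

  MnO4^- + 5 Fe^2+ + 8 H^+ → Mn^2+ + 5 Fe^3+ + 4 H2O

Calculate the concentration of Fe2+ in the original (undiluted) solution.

1.184 M

n(KMnO4) = 0.01478 × 0.04029 = 5.955 × 10^-4 mol
From the 5:1 ratio, n(Fe2+) in the aliquot = 5/1 × 5.955 × 10^-4 = 2.977 × 10^-3 mol
[Fe2+]_dilute = 2.977 × 10^-3 / 0.05000 = 0.05955 mol/L
Dilution factor = 100.0 / 5.028 = 19.89
[Fe2+]_stock = 0.05955 × 19.89 = 1.184 mol/L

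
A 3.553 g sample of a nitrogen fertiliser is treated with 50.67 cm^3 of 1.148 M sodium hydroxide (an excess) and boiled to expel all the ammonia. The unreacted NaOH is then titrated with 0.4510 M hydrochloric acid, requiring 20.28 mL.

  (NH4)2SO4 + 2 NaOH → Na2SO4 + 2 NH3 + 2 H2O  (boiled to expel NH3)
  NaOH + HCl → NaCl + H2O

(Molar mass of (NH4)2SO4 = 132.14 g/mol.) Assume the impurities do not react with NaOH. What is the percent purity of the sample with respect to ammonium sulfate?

91.16 %

n(NaOH) added = 0.05067 × 1.148 = 0.05817 mol
n(HCl) used in back-titration = 0.02028 × 0.4510 = 9.146 × 10^-3 mol
n(NaOH) left over = 9.146 × 10^-3 mol (1:1 ratio)
n(NaOH) consumed by analyte = 0.05817 − 9.146 × 10^-3 = 0.04902 mol
From the 1:2 ratio, n((NH4)2SO4) = 1/2 × 0.04902 = 0.02451 mol
mass of (NH4)2SO4 = 0.02451 × 132.14 = 3.239 g
% (NH4)2SO4 = 3.239 / 3.553 × 100 = 91.16 %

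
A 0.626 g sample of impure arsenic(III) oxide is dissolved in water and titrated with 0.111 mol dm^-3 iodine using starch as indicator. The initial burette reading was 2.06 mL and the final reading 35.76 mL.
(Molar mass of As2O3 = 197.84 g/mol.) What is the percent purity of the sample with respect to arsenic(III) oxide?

59.1 %

As2O3 + 2 I2 + 2 H2O → As2O5 + 4 HI
n(I2) = 0.0337 L × 0.111 mol/L = 3.74 × 10^-3 mol
From the 1:2 ratio, n(As2O3) = 1/2 × 3.74 × 10^-3 = 1.87 × 10^-3 mol
mass of As2O3 = 1.87 × 10^-3 × 197.84 g/mol = 0.370 g
% As2O3 = 0.370 / 0.626 × 100 = 59.1 %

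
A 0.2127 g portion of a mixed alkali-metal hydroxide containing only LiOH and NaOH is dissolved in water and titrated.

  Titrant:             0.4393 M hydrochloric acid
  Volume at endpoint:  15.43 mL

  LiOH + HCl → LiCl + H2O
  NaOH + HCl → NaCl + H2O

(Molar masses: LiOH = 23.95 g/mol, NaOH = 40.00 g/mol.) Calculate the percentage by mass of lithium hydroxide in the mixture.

n(HCl) = 0.01543 × 0.4393 = 6.778 × 10^-3 mol
Let x = n(LiOH), y = n(NaOH).
Titrant: 1x + 1y = 6.778 × 10^-3;  mass: 23.95x + 40.00y = 0.2127
Solving, x = 3.641 × 10^-3 mol, y = 3.138 × 10^-3 mol
mass of LiOH = 3.641 × 10^-3 × 23.95 = 0.08720 g
% LiOH = 0.08720 / 0.2127 × 100 = 41.00 %

41.00 %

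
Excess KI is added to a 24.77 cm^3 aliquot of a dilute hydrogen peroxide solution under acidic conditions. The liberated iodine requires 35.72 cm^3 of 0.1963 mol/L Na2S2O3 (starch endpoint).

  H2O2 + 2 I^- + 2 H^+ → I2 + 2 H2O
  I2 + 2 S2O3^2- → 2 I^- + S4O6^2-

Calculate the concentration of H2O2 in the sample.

0.1415 mol/L

n(S2O3^2-) = 0.03572 × 0.1963 = 7.012 × 10^-3 mol
n(I2) = n(S2O3^2-)/2 = 3.506 × 10^-3 mol
n(H2O2) in the aliquot = 3.506 × 10^-3 mol (1:1 ratio)
[H2O2] = 3.506 × 10^-3 / 0.02477 = 0.1415 mol/L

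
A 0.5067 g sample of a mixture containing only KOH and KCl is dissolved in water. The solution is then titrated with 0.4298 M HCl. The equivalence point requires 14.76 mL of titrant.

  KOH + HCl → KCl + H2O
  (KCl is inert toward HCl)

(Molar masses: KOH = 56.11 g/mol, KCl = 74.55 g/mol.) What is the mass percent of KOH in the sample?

n(HCl) = 0.01476 × 0.4298 = 6.344 × 10^-3 mol
Let x = n(KOH), y = n(KCl).
Titrant: 1x = 6.344 × 10^-3;  mass: 56.11x + 74.55y = 0.5067
Solving, x = 6.344 × 10^-3 mol, y = 2.022 × 10^-3 mol
mass of KOH = 6.344 × 10^-3 × 56.11 = 0.3560 g
% KOH = 0.3560 / 0.5067 × 100 = 70.25 %

70.25 %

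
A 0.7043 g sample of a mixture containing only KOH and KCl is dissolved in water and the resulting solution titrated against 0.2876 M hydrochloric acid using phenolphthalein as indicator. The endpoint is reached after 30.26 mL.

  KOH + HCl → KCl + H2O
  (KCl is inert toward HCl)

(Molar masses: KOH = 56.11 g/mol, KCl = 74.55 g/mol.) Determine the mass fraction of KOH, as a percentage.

69.33 %

n(HCl) = 0.03026 × 0.2876 = 8.703 × 10^-3 mol
Let x = n(KOH), y = n(KCl).
Titrant: 1x = 8.703 × 10^-3;  mass: 56.11x + 74.55y = 0.7043
Solving, x = 8.703 × 10^-3 mol, y = 2.897 × 10^-3 mol
mass of KOH = 8.703 × 10^-3 × 56.11 = 0.4883 g
% KOH = 0.4883 / 0.7043 × 100 = 69.33 %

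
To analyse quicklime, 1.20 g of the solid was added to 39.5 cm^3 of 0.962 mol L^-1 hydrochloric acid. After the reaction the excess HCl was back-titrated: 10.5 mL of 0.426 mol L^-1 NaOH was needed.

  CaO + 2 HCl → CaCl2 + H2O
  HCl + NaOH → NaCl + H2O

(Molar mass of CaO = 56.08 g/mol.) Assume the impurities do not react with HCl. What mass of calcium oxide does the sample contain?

n(HCl) added = 0.0395 × 0.962 = 0.0380 mol
n(NaOH) used in back-titration = 0.0105 × 0.426 = 4.47 × 10^-3 mol
n(HCl) left over = 4.47 × 10^-3 mol (1:1 ratio)
n(HCl) consumed by analyte = 0.0380 − 4.47 × 10^-3 = 0.0335 mol
From the 1:2 ratio, n(CaO) = 1/2 × 0.0335 = 0.0168 mol
mass of CaO = 0.0168 × 56.08 = 0.940 g

0.940 g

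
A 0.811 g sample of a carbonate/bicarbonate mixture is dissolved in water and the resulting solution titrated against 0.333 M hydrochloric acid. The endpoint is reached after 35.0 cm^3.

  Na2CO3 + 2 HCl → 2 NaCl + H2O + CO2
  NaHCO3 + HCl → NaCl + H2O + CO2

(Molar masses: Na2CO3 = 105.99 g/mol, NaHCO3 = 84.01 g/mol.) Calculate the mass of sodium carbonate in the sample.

n(HCl) = 0.0350 × 0.333 = 0.0117 mol
Let x = n(Na2CO3), y = n(NaHCO3).
Titrant: 2x + 1y = 0.0117;  mass: 105.99x + 84.01y = 0.811
Solving, x = 2.71 × 10^-3 mol, y = 6.23 × 10^-3 mol
mass of Na2CO3 = 2.71 × 10^-3 × 105.99 = 0.287 g

0.287 g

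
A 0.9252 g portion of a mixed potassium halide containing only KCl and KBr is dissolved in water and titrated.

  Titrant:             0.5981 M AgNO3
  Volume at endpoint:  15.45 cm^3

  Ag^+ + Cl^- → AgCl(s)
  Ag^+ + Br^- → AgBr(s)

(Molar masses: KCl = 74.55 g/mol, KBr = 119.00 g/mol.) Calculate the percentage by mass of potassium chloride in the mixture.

n(AgNO3) = 0.01545 × 0.5981 = 9.241 × 10^-3 mol
Let x = n(KCl), y = n(KBr).
Titrant: 1x + 1y = 9.241 × 10^-3;  mass: 74.55x + 119.00y = 0.9252
Solving, x = 3.924 × 10^-3 mol, y = 5.316 × 10^-3 mol
mass of KCl = 3.924 × 10^-3 × 74.55 = 0.2926 g
% KCl = 0.2926 / 0.9252 × 100 = 31.62 %

31.62 %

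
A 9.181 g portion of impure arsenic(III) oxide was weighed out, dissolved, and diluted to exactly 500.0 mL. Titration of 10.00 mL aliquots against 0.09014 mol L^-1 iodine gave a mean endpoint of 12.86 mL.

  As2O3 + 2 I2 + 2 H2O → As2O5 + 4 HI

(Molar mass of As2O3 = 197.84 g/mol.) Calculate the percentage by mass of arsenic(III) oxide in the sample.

n(I2) per titration = 0.01286 × 0.09014 = 1.159 × 10^-3 mol
From the 1:2 ratio, n(As2O3) in each aliquot = 1/2 × 1.159 × 10^-3 = 5.796 × 10^-4 mol
n(As2O3) in the whole flask = 5.796 × 10^-4 × 500.0/10.00 = 0.02898 mol
mass of As2O3 = 0.02898 × 197.84 = 5.733 g
% As2O3 = 5.733 / 9.181 × 100 = 62.45 %

62.45 %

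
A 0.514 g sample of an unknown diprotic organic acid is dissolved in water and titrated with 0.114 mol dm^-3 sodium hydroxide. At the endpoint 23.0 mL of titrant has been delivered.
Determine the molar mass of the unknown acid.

392 g/mol

n(NaOH) = 0.0230 L × 0.114 mol/L = 2.62 × 10^-3 mol
From the 1:2 ratio, n(H2A) = 1/2 × 2.62 × 10^-3 = 1.31 × 10^-3 mol
M = m / n = 0.514 g / 1.31 × 10^-3 mol = 392 g/mol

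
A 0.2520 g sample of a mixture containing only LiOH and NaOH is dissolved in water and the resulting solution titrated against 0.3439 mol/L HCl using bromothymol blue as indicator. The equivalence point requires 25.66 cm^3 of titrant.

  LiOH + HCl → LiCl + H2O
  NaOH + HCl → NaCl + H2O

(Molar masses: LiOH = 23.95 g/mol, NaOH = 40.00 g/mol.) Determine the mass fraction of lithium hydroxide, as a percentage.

59.79 %

n(HCl) = 0.02566 × 0.3439 = 8.824 × 10^-3 mol
Let x = n(LiOH), y = n(NaOH).
Titrant: 1x + 1y = 8.824 × 10^-3;  mass: 23.95x + 40.00y = 0.2520
Solving, x = 6.292 × 10^-3 mol, y = 2.533 × 10^-3 mol
mass of LiOH = 6.292 × 10^-3 × 23.95 = 0.1507 g
% LiOH = 0.1507 / 0.2520 × 100 = 59.79 %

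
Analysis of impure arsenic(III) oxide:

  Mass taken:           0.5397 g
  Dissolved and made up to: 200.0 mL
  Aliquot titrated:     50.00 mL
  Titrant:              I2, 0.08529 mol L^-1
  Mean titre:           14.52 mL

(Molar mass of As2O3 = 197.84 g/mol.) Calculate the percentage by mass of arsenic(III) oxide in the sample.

As2O3 + 2 I2 + 2 H2O → As2O5 + 4 HI
n(I2) per titration = 0.01452 × 0.08529 = 1.238 × 10^-3 mol
From the 1:2 ratio, n(As2O3) in each aliquot = 1/2 × 1.238 × 10^-3 = 6.192 × 10^-4 mol
n(As2O3) in the whole flask = 6.192 × 10^-4 × 200.0/50.00 = 2.477 × 10^-3 mol
mass of As2O3 = 2.477 × 10^-3 × 197.84 = 0.4900 g
% As2O3 = 0.4900 / 0.5397 × 100 = 90.79 %

90.79 %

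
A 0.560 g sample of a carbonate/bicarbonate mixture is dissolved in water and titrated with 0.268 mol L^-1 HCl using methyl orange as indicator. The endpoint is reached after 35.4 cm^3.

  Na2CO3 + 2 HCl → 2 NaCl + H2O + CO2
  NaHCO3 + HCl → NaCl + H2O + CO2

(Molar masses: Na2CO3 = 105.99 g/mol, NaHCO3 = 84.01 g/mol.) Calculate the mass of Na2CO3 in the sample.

n(HCl) = 0.0354 × 0.268 = 9.49 × 10^-3 mol
Let x = n(Na2CO3), y = n(NaHCO3).
Titrant: 2x + 1y = 9.49 × 10^-3;  mass: 105.99x + 84.01y = 0.560
Solving, x = 3.82 × 10^-3 mol, y = 1.85 × 10^-3 mol
mass of Na2CO3 = 3.82 × 10^-3 × 105.99 = 0.405 g

0.405 g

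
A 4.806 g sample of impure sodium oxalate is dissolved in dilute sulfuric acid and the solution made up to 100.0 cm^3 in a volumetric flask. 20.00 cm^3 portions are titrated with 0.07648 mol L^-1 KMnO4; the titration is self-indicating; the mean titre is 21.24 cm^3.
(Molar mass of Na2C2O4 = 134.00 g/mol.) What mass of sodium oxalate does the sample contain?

2.721 g

2 MnO4^- + 5 C2O4^2- + 16 H^+ → 2 Mn^2+ + 10 CO2 + 8 H2O
n(KMnO4) per titration = 0.02124 × 0.07648 = 1.624 × 10^-3 mol
From the 5:2 ratio, n(Na2C2O4) in each aliquot = 5/2 × 1.624 × 10^-3 = 4.061 × 10^-3 mol
n(Na2C2O4) in the whole flask = 4.061 × 10^-3 × 100.0/20.00 = 0.02031 mol
mass of Na2C2O4 = 0.02031 × 134.00 = 2.721 g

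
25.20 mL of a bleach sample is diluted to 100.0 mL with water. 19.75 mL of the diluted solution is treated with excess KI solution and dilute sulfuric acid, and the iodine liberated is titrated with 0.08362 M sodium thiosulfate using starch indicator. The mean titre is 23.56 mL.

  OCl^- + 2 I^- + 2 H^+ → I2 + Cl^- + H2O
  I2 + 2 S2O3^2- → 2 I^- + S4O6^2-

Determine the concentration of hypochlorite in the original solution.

0.1979 M

n(S2O3^2-) = 0.02356 × 0.08362 = 1.970 × 10^-3 mol
n(I2) = n(S2O3^2-)/2 = 9.850 × 10^-4 mol
n(OCl^-) in the aliquot = 9.850 × 10^-4 mol (1:1 ratio)
[OCl^-]_dilute = 9.850 × 10^-4 / 0.01975 = 0.04988 mol/L
[OCl^-]_original = 0.04988 × 100.0/25.20 = 0.1979 mol/L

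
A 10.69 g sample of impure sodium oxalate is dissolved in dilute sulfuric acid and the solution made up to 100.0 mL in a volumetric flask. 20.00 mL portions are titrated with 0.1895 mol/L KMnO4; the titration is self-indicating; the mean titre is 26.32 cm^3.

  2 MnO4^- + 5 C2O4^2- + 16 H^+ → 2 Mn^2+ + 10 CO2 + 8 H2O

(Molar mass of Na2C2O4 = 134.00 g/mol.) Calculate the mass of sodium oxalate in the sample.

n(KMnO4) per titration = 0.02632 × 0.1895 = 4.988 × 10^-3 mol
From the 5:2 ratio, n(Na2C2O4) in each aliquot = 5/2 × 4.988 × 10^-3 = 0.01247 mol
n(Na2C2O4) in the whole flask = 0.01247 × 100.0/20.00 = 0.06235 mol
mass of Na2C2O4 = 0.06235 × 134.00 = 8.354 g

8.354 g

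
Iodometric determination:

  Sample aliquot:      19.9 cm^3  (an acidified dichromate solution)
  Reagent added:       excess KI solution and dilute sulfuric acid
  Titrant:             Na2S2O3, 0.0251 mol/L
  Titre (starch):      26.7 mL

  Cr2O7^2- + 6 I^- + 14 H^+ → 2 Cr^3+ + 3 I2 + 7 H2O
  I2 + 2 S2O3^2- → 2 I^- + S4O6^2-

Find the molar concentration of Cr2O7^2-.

n(S2O3^2-) = 0.0267 × 0.0251 = 6.70 × 10^-4 mol
n(I2) = n(S2O3^2-)/2 = 3.35 × 10^-4 mol
From the 1:3 ratio, n(Cr2O7^2-) in the aliquot = 1/3 × 3.35 × 10^-4 = 1.12 × 10^-4 mol
[Cr2O7^2-] = 1.12 × 10^-4 / 0.0199 = 0.00561 mol/L

0.00561 mol/L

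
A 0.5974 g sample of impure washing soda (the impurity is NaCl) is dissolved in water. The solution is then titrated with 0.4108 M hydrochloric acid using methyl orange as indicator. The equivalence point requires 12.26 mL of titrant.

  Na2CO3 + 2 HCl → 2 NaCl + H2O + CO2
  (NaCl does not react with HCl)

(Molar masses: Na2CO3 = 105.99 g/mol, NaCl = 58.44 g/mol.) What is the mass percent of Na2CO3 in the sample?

44.68 %

n(HCl) = 0.01226 × 0.4108 = 5.036 × 10^-3 mol
Let x = n(Na2CO3), y = n(NaCl).
Titrant: 2x = 5.036 × 10^-3;  mass: 105.99x + 58.44y = 0.5974
Solving, x = 2.518 × 10^-3 mol, y = 5.655 × 10^-3 mol
mass of Na2CO3 = 2.518 × 10^-3 × 105.99 = 0.2669 g
% Na2CO3 = 0.2669 / 0.5974 × 100 = 44.68 %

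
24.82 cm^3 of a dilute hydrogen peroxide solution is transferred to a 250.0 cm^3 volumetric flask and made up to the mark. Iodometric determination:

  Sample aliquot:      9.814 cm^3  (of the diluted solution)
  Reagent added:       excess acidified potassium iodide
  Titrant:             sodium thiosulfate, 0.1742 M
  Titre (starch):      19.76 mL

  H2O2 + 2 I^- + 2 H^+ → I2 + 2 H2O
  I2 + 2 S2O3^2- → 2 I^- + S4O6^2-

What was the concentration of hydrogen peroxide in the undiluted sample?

1.766 M

n(S2O3^2-) = 0.01976 × 0.1742 = 3.442 × 10^-3 mol
n(I2) = n(S2O3^2-)/2 = 1.721 × 10^-3 mol
n(H2O2) in the aliquot = 1.721 × 10^-3 mol (1:1 ratio)
[H2O2]_dilute = 1.721 × 10^-3 / 0.009814 = 0.1754 mol/L
[H2O2]_original = 0.1754 × 250.0/24.82 = 1.766 mol/L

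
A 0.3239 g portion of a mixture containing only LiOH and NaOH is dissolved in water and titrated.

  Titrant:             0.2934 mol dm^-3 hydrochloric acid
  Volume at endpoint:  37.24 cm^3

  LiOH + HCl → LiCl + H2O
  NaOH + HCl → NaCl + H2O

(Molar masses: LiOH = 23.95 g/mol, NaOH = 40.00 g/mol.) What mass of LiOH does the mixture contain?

n(HCl) = 0.03724 × 0.2934 = 0.01093 mol
Let x = n(LiOH), y = n(NaOH).
Titrant: 1x + 1y = 0.01093;  mass: 23.95x + 40.00y = 0.3239
Solving, x = 7.050 × 10^-3 mol, y = 3.876 × 10^-3 mol
mass of LiOH = 7.050 × 10^-3 × 23.95 = 0.1688 g

0.1688 g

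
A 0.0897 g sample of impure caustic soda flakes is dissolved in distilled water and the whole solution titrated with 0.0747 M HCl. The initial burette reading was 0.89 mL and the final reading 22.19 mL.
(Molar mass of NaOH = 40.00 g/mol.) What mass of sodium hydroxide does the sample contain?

0.0636 g

NaOH + HCl → NaCl + H2O
n(HCl) = 0.0213 L × 0.0747 mol/L = 1.59 × 10^-3 mol
n(NaOH) = 1.59 × 10^-3 mol (1:1 ratio)
mass of NaOH = 1.59 × 10^-3 × 40.00 g/mol = 0.0636 g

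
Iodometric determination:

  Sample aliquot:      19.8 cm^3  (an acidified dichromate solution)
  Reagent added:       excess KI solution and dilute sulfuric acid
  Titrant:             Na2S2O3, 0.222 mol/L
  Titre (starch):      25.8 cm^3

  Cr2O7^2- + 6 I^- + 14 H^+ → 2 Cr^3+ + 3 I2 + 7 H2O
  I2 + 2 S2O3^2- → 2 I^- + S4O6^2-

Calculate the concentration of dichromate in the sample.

0.0482 mol/L

n(S2O3^2-) = 0.0258 × 0.222 = 5.73 × 10^-3 mol
n(I2) = n(S2O3^2-)/2 = 2.86 × 10^-3 mol
From the 1:3 ratio, n(Cr2O7^2-) in the aliquot = 1/3 × 2.86 × 10^-3 = 9.55 × 10^-4 mol
[Cr2O7^2-] = 9.55 × 10^-4 / 0.0198 = 0.0482 mol/L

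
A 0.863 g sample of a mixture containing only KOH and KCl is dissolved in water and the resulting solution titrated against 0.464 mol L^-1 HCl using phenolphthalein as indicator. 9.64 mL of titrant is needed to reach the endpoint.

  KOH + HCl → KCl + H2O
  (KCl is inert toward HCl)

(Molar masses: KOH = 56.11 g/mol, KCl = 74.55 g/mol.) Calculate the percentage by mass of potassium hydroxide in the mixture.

n(HCl) = 0.00964 × 0.464 = 4.47 × 10^-3 mol
Let x = n(KOH), y = n(KCl).
Titrant: 1x = 4.47 × 10^-3;  mass: 56.11x + 74.55y = 0.863
Solving, x = 4.47 × 10^-3 mol, y = 8.21 × 10^-3 mol
mass of KOH = 4.47 × 10^-3 × 56.11 = 0.251 g
% KOH = 0.251 / 0.863 × 100 = 29.1 %

29.1 %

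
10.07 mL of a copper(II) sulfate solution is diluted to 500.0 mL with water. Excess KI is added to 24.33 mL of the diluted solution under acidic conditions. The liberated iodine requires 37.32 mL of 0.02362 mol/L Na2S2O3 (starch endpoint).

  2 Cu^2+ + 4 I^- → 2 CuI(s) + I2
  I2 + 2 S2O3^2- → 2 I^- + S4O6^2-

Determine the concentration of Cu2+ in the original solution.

n(S2O3^2-) = 0.03732 × 0.02362 = 8.815 × 10^-4 mol
n(I2) = n(S2O3^2-)/2 = 4.407 × 10^-4 mol
From the 2:1 ratio, n(Cu2+) in the aliquot = 2/1 × 4.407 × 10^-4 = 8.815 × 10^-4 mol
[Cu2+]_dilute = 8.815 × 10^-4 / 0.02433 = 0.03623 mol/L
[Cu2+]_original = 0.03623 × 500.0/10.07 = 1.799 mol/L

1.799 mol/L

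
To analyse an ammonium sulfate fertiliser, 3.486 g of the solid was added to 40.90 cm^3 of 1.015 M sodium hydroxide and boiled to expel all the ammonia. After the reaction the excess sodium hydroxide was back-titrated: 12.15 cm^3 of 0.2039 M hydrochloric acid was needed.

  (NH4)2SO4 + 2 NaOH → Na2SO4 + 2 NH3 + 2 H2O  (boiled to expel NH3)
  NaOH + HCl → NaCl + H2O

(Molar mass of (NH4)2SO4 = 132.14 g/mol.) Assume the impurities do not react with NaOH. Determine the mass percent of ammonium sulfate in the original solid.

n(NaOH) added = 0.04090 × 1.015 = 0.04151 mol
n(HCl) used in back-titration = 0.01215 × 0.2039 = 2.477 × 10^-3 mol
n(NaOH) left over = 2.477 × 10^-3 mol (1:1 ratio)
n(NaOH) consumed by analyte = 0.04151 − 2.477 × 10^-3 = 0.03904 mol
From the 1:2 ratio, n((NH4)2SO4) = 1/2 × 0.03904 = 0.01952 mol
mass of (NH4)2SO4 = 0.01952 × 132.14 = 2.579 g
% (NH4)2SO4 = 2.579 / 3.486 × 100 = 73.98 %

73.98 %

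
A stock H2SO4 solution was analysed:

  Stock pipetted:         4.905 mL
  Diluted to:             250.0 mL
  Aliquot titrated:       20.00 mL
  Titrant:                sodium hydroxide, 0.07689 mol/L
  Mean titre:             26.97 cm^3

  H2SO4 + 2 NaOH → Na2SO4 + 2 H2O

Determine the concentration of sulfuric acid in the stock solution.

2.642 mol/L

n(NaOH) = 0.02697 × 0.07689 = 2.074 × 10^-3 mol
From the 1:2 ratio, n(H2SO4) in the aliquot = 1/2 × 2.074 × 10^-3 = 1.037 × 10^-3 mol
[H2SO4]_dilute = 1.037 × 10^-3 / 0.02000 = 0.05184 mol/L
Dilution factor = 250.0 / 4.905 = 50.97
[H2SO4]_stock = 0.05184 × 50.97 = 2.642 mol/L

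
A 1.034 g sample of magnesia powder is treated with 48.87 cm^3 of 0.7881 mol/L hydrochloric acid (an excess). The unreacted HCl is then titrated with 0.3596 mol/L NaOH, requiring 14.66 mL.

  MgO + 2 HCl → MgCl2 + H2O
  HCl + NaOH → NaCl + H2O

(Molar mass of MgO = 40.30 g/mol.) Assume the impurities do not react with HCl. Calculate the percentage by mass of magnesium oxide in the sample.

64.78 %

n(HCl) added = 0.04887 × 0.7881 = 0.03851 mol
n(NaOH) used in back-titration = 0.01466 × 0.3596 = 5.272 × 10^-3 mol
n(HCl) left over = 5.272 × 10^-3 mol (1:1 ratio)
n(HCl) consumed by analyte = 0.03851 − 5.272 × 10^-3 = 0.03324 mol
From the 1:2 ratio, n(MgO) = 1/2 × 0.03324 = 0.01662 mol
mass of MgO = 0.01662 × 40.30 = 0.6698 g
% MgO = 0.6698 / 1.034 × 100 = 64.78 %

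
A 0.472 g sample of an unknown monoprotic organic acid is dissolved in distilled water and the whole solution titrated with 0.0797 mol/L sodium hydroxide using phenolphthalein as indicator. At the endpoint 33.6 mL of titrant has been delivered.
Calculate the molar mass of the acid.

n(NaOH) = 0.0336 L × 0.0797 mol/L = 2.68 × 10^-3 mol
n(HA) = 2.68 × 10^-3 mol (1:1 ratio)
M = m / n = 0.472 g / 2.68 × 10^-3 mol = 176 g/mol

176 g/mol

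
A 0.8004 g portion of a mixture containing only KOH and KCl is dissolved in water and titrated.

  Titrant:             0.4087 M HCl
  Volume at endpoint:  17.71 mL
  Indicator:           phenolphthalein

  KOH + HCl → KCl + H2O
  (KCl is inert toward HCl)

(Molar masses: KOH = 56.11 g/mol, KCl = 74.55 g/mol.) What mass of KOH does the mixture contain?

n(HCl) = 0.01771 × 0.4087 = 7.238 × 10^-3 mol
Let x = n(KOH), y = n(KCl).
Titrant: 1x = 7.238 × 10^-3;  mass: 56.11x + 74.55y = 0.8004
Solving, x = 7.238 × 10^-3 mol, y = 5.289 × 10^-3 mol
mass of KOH = 7.238 × 10^-3 × 56.11 = 0.4061 g

0.4061 g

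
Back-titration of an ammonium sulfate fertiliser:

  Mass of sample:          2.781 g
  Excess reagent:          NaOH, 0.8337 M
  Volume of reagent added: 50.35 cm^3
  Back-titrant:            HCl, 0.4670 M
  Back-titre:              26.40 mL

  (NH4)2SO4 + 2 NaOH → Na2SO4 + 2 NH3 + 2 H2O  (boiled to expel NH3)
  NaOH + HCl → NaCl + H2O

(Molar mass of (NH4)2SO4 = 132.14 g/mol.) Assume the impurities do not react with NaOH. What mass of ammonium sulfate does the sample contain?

1.959 g

n(NaOH) added = 0.05035 × 0.8337 = 0.04198 mol
n(HCl) used in back-titration = 0.02640 × 0.4670 = 0.01233 mol
n(NaOH) left over = 0.01233 mol (1:1 ratio)
n(NaOH) consumed by analyte = 0.04198 − 0.01233 = 0.02965 mol
From the 1:2 ratio, n((NH4)2SO4) = 1/2 × 0.02965 = 0.01482 mol
mass of (NH4)2SO4 = 0.01482 × 132.14 = 1.959 g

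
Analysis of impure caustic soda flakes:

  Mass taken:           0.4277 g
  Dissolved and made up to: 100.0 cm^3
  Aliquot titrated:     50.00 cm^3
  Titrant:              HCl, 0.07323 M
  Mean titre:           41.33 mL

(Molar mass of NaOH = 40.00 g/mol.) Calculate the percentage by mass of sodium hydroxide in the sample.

NaOH + HCl → NaCl + H2O
n(HCl) per titration = 0.04133 × 0.07323 = 3.027 × 10^-3 mol
n(NaOH) in each aliquot = 3.027 × 10^-3 mol (1:1 ratio)
n(NaOH) in the whole flask = 3.027 × 10^-3 × 100.0/50.00 = 6.053 × 10^-3 mol
mass of NaOH = 6.053 × 10^-3 × 40.00 = 0.2421 g
% NaOH = 0.2421 / 0.4277 × 100 = 56.61 %

56.61 %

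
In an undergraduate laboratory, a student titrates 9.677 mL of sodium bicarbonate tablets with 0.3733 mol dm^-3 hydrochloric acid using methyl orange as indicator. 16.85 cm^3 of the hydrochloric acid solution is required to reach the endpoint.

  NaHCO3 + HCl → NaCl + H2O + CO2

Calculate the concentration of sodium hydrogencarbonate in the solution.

n(HCl) = 0.01685 L × 0.3733 mol/L = 6.290 × 10^-3 mol
n(NaHCO3) = 6.290 × 10^-3 mol (1:1 mole ratio)
[NaHCO3] = 6.290 × 10^-3 mol / 0.009677 L = 0.6500 mol/L

0.6500 mol/L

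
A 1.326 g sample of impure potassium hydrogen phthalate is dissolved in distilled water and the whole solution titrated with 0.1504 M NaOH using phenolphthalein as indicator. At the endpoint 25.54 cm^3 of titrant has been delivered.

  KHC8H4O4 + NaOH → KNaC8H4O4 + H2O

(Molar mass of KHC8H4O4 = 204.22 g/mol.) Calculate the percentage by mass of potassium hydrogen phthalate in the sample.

n(NaOH) = 0.02554 L × 0.1504 mol/L = 3.841 × 10^-3 mol
n(KHC8H4O4) = 3.841 × 10^-3 mol (1:1 ratio)
mass of KHC8H4O4 = 3.841 × 10^-3 × 204.22 g/mol = 0.7845 g
% KHC8H4O4 = 0.7845 / 1.326 × 100 = 59.16 %

59.16 %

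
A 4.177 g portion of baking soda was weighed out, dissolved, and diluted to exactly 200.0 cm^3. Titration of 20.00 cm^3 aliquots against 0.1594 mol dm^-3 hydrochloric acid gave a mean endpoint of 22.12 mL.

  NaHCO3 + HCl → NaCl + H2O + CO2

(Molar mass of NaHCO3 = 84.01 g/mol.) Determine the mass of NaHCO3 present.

n(HCl) per titration = 0.02212 × 0.1594 = 3.526 × 10^-3 mol
n(NaHCO3) in each aliquot = 3.526 × 10^-3 mol (1:1 ratio)
n(NaHCO3) in the whole flask = 3.526 × 10^-3 × 200.0/20.00 = 0.03526 mol
mass of NaHCO3 = 0.03526 × 84.01 = 2.962 g

2.962 g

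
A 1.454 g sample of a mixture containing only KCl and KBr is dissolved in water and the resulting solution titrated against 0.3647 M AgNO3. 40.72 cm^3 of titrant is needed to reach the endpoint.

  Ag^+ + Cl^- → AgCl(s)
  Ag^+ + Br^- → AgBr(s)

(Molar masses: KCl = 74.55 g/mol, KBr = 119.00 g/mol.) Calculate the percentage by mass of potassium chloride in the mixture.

n(AgNO3) = 0.04072 × 0.3647 = 0.01485 mol
Let x = n(KCl), y = n(KBr).
Titrant: 1x + 1y = 0.01485;  mass: 74.55x + 119.00y = 1.454
Solving, x = 7.047 × 10^-3 mol, y = 7.804 × 10^-3 mol
mass of KCl = 7.047 × 10^-3 × 74.55 = 0.5253 g
% KCl = 0.5253 / 1.454 × 100 = 36.13 %

36.13 %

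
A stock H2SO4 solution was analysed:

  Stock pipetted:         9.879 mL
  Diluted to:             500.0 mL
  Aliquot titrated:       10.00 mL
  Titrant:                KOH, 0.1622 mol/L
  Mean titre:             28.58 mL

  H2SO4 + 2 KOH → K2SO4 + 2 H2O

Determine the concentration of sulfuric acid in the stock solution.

n(KOH) = 0.02858 × 0.1622 = 4.636 × 10^-3 mol
From the 1:2 ratio, n(H2SO4) in the aliquot = 1/2 × 4.636 × 10^-3 = 2.318 × 10^-3 mol
[H2SO4]_dilute = 2.318 × 10^-3 / 0.01000 = 0.2318 mol/L
Dilution factor = 500.0 / 9.879 = 50.61
[H2SO4]_stock = 0.2318 × 50.61 = 11.73 mol/L

11.73 mol/L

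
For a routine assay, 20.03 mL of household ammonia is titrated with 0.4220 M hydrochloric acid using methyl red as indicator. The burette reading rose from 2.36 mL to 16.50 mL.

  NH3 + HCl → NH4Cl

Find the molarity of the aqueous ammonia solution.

n(HCl) = 0.01414 L × 0.4220 mol/L = 5.967 × 10^-3 mol
n(NH3) = 5.967 × 10^-3 mol (1:1 mole ratio)
[NH3] = 5.967 × 10^-3 mol / 0.02003 L = 0.2979 mol/L

0.2979 M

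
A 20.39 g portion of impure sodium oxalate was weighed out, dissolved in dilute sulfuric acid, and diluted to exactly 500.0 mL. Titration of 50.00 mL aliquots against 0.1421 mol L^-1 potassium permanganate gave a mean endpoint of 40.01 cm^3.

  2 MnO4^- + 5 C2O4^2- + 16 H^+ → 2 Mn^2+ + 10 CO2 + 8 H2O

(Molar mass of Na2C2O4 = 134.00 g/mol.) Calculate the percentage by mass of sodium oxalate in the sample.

n(KMnO4) per titration = 0.04001 × 0.1421 = 5.685 × 10^-3 mol
From the 5:2 ratio, n(Na2C2O4) in each aliquot = 5/2 × 5.685 × 10^-3 = 0.01421 mol
n(Na2C2O4) in the whole flask = 0.01421 × 500.0/50.00 = 0.1421 mol
mass of Na2C2O4 = 0.1421 × 134.00 = 19.05 g
% Na2C2O4 = 19.05 / 20.39 × 100 = 93.41 %

93.41 %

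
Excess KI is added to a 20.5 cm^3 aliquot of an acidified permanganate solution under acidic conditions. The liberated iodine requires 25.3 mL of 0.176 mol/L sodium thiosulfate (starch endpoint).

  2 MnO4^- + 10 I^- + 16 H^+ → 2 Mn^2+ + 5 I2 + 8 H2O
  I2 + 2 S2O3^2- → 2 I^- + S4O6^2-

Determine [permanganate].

0.0434 mol/L

n(S2O3^2-) = 0.0253 × 0.176 = 4.45 × 10^-3 mol
n(I2) = n(S2O3^2-)/2 = 2.23 × 10^-3 mol
From the 2:5 ratio, n(MnO4^-) in the aliquot = 2/5 × 2.23 × 10^-3 = 8.91 × 10^-4 mol
[MnO4^-] = 8.91 × 10^-4 / 0.0205 = 0.0434 mol/L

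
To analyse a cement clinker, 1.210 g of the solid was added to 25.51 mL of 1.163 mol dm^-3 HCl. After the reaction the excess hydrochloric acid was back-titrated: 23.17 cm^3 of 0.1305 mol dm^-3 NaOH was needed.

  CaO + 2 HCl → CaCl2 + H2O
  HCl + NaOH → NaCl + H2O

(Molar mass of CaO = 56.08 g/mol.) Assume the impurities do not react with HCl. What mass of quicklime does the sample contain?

0.7471 g

n(HCl) added = 0.02551 × 1.163 = 0.02967 mol
n(NaOH) used in back-titration = 0.02317 × 0.1305 = 3.024 × 10^-3 mol
n(HCl) left over = 3.024 × 10^-3 mol (1:1 ratio)
n(HCl) consumed by analyte = 0.02967 − 3.024 × 10^-3 = 0.02664 mol
From the 1:2 ratio, n(CaO) = 1/2 × 0.02664 = 0.01332 mol
mass of CaO = 0.01332 × 56.08 = 0.7471 g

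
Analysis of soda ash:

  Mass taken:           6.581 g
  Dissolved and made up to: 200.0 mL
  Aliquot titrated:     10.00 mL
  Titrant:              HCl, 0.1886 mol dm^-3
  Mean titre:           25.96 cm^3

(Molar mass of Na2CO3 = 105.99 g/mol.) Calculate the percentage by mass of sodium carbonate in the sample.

78.85 %

Na2CO3 + 2 HCl → 2 NaCl + H2O + CO2
n(HCl) per titration = 0.02596 × 0.1886 = 4.896 × 10^-3 mol
From the 1:2 ratio, n(Na2CO3) in each aliquot = 1/2 × 4.896 × 10^-3 = 2.448 × 10^-3 mol
n(Na2CO3) in the whole flask = 2.448 × 10^-3 × 200.0/10.00 = 0.04896 mol
mass of Na2CO3 = 0.04896 × 105.99 = 5.189 g
% Na2CO3 = 5.189 / 6.581 × 100 = 78.85 %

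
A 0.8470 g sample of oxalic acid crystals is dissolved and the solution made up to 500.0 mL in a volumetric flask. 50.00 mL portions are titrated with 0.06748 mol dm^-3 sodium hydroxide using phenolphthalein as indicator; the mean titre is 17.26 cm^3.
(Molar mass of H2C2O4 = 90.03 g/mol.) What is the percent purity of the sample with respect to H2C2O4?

H2C2O4 + 2 NaOH → Na2C2O4 + 2 H2O
n(NaOH) per titration = 0.01726 × 0.06748 = 1.165 × 10^-3 mol
From the 1:2 ratio, n(H2C2O4) in each aliquot = 1/2 × 1.165 × 10^-3 = 5.824 × 10^-4 mol
n(H2C2O4) in the whole flask = 5.824 × 10^-4 × 500.0/50.00 = 5.824 × 10^-3 mol
mass of H2C2O4 = 5.824 × 10^-3 × 90.03 = 0.5243 g
% H2C2O4 = 0.5243 / 0.8470 × 100 = 61.90 %

61.90 %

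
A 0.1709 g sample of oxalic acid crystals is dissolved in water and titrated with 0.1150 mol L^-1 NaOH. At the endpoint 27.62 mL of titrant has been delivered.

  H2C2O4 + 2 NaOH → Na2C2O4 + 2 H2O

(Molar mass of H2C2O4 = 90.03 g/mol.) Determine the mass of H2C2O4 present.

0.1430 g

n(NaOH) = 0.02762 L × 0.1150 mol/L = 3.176 × 10^-3 mol
From the 1:2 ratio, n(H2C2O4) = 1/2 × 3.176 × 10^-3 = 1.588 × 10^-3 mol
mass of H2C2O4 = 1.588 × 10^-3 × 90.03 g/mol = 0.1430 g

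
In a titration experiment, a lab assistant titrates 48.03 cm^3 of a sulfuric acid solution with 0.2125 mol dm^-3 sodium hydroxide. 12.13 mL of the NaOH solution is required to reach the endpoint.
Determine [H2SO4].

H2SO4 + 2 NaOH → Na2SO4 + 2 H2O
n(NaOH) = 0.01213 L × 0.2125 mol/L = 2.578 × 10^-3 mol
From the 1:2 mole ratio, n(H2SO4) = 1/2 × 2.578 × 10^-3 = 1.289 × 10^-3 mol
[H2SO4] = 1.289 × 10^-3 mol / 0.04803 L = 0.02683 mol/L

0.02683 mol/L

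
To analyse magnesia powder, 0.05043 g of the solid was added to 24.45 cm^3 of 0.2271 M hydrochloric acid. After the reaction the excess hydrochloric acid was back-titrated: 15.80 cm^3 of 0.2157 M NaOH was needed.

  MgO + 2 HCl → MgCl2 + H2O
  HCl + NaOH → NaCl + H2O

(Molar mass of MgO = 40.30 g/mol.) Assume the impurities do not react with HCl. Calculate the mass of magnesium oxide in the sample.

n(HCl) added = 0.02445 × 0.2271 = 5.553 × 10^-3 mol
n(NaOH) used in back-titration = 0.01580 × 0.2157 = 3.408 × 10^-3 mol
n(HCl) left over = 3.408 × 10^-3 mol (1:1 ratio)
n(HCl) consumed by analyte = 5.553 × 10^-3 − 3.408 × 10^-3 = 2.145 × 10^-3 mol
From the 1:2 ratio, n(MgO) = 1/2 × 2.145 × 10^-3 = 1.072 × 10^-3 mol
mass of MgO = 1.072 × 10^-3 × 40.30 = 0.04321 g

0.04321 g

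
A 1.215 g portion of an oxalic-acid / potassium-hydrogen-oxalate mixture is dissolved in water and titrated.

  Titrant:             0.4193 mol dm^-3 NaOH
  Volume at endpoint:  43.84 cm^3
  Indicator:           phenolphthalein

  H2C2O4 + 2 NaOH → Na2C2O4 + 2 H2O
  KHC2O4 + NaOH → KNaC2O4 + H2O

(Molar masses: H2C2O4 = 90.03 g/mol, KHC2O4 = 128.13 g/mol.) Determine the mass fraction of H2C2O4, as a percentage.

50.83 %

n(NaOH) = 0.04384 × 0.4193 = 0.01838 mol
Let x = n(H2C2O4), y = n(KHC2O4).
Titrant: 2x + 1y = 0.01838;  mass: 90.03x + 128.13y = 1.215
Solving, x = 6.860 × 10^-3 mol, y = 4.663 × 10^-3 mol
mass of H2C2O4 = 6.860 × 10^-3 × 90.03 = 0.6176 g
% H2C2O4 = 0.6176 / 1.215 × 100 = 50.83 %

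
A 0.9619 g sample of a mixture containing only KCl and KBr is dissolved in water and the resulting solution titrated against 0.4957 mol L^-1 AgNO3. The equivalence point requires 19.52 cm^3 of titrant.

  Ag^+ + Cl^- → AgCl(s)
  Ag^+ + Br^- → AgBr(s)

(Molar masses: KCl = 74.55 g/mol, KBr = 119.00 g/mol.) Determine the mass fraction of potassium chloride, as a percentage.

n(AgNO3) = 0.01952 × 0.4957 = 9.676 × 10^-3 mol
Let x = n(KCl), y = n(KBr).
Titrant: 1x + 1y = 9.676 × 10^-3;  mass: 74.55x + 119.00y = 0.9619
Solving, x = 4.264 × 10^-3 mol, y = 5.412 × 10^-3 mol
mass of KCl = 4.264 × 10^-3 × 74.55 = 0.3179 g
% KCl = 0.3179 / 0.9619 × 100 = 33.05 %

33.05 %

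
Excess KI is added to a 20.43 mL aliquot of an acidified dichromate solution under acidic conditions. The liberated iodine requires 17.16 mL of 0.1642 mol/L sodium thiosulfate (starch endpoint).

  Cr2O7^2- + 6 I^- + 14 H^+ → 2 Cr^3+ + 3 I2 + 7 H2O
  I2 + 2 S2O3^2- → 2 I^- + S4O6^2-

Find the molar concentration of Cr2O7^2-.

n(S2O3^2-) = 0.01716 × 0.1642 = 2.818 × 10^-3 mol
n(I2) = n(S2O3^2-)/2 = 1.409 × 10^-3 mol
From the 1:3 ratio, n(Cr2O7^2-) in the aliquot = 1/3 × 1.409 × 10^-3 = 4.696 × 10^-4 mol
[Cr2O7^2-] = 4.696 × 10^-4 / 0.02043 = 0.02299 mol/L

0.02299 mol/L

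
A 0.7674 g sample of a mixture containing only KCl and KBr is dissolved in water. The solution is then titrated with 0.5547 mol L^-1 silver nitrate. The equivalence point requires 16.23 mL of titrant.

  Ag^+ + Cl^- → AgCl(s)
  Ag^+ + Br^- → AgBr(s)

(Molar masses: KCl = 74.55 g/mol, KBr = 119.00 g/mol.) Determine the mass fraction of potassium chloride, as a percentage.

n(AgNO3) = 0.01623 × 0.5547 = 9.003 × 10^-3 mol
Let x = n(KCl), y = n(KBr).
Titrant: 1x + 1y = 9.003 × 10^-3;  mass: 74.55x + 119.00y = 0.7674
Solving, x = 6.838 × 10^-3 mol, y = 2.165 × 10^-3 mol
mass of KCl = 6.838 × 10^-3 × 74.55 = 0.5097 g
% KCl = 0.5097 / 0.7674 × 100 = 66.42 %

66.42 %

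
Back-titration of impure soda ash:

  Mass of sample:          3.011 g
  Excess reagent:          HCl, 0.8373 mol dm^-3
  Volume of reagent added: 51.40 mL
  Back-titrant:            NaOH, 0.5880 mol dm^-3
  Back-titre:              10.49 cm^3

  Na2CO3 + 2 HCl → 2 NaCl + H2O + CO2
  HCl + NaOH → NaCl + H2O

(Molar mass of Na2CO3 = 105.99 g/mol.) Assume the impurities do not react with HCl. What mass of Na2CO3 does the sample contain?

n(HCl) added = 0.05140 × 0.8373 = 0.04304 mol
n(NaOH) used in back-titration = 0.01049 × 0.5880 = 6.168 × 10^-3 mol
n(HCl) left over = 6.168 × 10^-3 mol (1:1 ratio)
n(HCl) consumed by analyte = 0.04304 − 6.168 × 10^-3 = 0.03687 mol
From the 1:2 ratio, n(Na2CO3) = 1/2 × 0.03687 = 0.01843 mol
mass of Na2CO3 = 0.01843 × 105.99 = 1.954 g

1.954 g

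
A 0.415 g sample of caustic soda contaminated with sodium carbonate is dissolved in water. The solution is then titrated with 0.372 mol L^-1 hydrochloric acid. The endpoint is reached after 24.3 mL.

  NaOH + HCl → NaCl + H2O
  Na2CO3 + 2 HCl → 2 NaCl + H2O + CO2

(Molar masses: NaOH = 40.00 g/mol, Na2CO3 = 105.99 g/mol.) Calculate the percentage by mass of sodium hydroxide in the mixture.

n(HCl) = 0.0243 × 0.372 = 9.04 × 10^-3 mol
Let x = n(NaOH), y = n(Na2CO3).
Titrant: 1x + 2y = 9.04 × 10^-3;  mass: 40.00x + 105.99y = 0.415
Solving, x = 4.93 × 10^-3 mol, y = 2.06 × 10^-3 mol
mass of NaOH = 4.93 × 10^-3 × 40.00 = 0.197 g
% NaOH = 0.197 / 0.415 × 100 = 47.5 %

47.5 %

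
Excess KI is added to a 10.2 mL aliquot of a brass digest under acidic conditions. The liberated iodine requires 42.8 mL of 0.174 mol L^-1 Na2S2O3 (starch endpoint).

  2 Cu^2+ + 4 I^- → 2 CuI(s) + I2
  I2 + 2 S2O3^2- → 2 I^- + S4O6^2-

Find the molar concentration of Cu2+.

0.730 mol/L

n(S2O3^2-) = 0.0428 × 0.174 = 7.45 × 10^-3 mol
n(I2) = n(S2O3^2-)/2 = 3.72 × 10^-3 mol
From the 2:1 ratio, n(Cu2+) in the aliquot = 2/1 × 3.72 × 10^-3 = 7.45 × 10^-3 mol
[Cu2+] = 7.45 × 10^-3 / 0.0102 = 0.730 mol/L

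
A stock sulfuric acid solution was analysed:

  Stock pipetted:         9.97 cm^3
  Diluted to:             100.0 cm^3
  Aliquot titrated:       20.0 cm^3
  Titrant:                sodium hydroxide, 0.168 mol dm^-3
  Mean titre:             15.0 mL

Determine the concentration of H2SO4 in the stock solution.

H2SO4 + 2 NaOH → Na2SO4 + 2 H2O
n(NaOH) = 0.0150 × 0.168 = 2.52 × 10^-3 mol
From the 1:2 ratio, n(H2SO4) in the aliquot = 1/2 × 2.52 × 10^-3 = 1.26 × 10^-3 mol
[H2SO4]_dilute = 1.26 × 10^-3 / 0.0200 = 0.0630 mol/L
Dilution factor = 100.0 / 9.97 = 10.03
[H2SO4]_stock = 0.0630 × 10.03 = 0.632 mol/L

0.632 mol/L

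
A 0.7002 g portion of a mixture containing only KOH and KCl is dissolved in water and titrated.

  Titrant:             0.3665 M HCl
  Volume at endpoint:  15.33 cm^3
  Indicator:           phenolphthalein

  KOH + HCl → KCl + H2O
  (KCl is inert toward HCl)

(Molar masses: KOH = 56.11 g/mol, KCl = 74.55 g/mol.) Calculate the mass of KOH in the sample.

0.3153 g

n(HCl) = 0.01533 × 0.3665 = 5.618 × 10^-3 mol
Let x = n(KOH), y = n(KCl).
Titrant: 1x = 5.618 × 10^-3;  mass: 56.11x + 74.55y = 0.7002
Solving, x = 5.618 × 10^-3 mol, y = 5.164 × 10^-3 mol
mass of KOH = 5.618 × 10^-3 × 56.11 = 0.3153 g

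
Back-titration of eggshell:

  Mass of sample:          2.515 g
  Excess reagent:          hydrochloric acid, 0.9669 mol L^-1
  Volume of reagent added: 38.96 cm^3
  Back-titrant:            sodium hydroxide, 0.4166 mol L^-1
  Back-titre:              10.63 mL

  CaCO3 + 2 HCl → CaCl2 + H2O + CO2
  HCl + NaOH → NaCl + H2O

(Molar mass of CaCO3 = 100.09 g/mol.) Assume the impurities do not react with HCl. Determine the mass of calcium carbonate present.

n(HCl) added = 0.03896 × 0.9669 = 0.03767 mol
n(NaOH) used in back-titration = 0.01063 × 0.4166 = 4.428 × 10^-3 mol
n(HCl) left over = 4.428 × 10^-3 mol (1:1 ratio)
n(HCl) consumed by analyte = 0.03767 − 4.428 × 10^-3 = 0.03324 mol
From the 1:2 ratio, n(CaCO3) = 1/2 × 0.03324 = 0.01662 mol
mass of CaCO3 = 0.01662 × 100.09 = 1.664 g

1.664 g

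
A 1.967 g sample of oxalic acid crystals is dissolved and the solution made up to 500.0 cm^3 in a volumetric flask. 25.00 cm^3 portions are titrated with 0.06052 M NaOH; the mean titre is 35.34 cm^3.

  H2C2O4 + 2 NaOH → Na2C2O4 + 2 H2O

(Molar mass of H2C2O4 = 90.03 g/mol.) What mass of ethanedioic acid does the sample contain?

n(NaOH) per titration = 0.03534 × 0.06052 = 2.139 × 10^-3 mol
From the 1:2 ratio, n(H2C2O4) in each aliquot = 1/2 × 2.139 × 10^-3 = 1.069 × 10^-3 mol
n(H2C2O4) in the whole flask = 1.069 × 10^-3 × 500.0/25.00 = 0.02139 mol
mass of H2C2O4 = 0.02139 × 90.03 = 1.926 g

1.926 g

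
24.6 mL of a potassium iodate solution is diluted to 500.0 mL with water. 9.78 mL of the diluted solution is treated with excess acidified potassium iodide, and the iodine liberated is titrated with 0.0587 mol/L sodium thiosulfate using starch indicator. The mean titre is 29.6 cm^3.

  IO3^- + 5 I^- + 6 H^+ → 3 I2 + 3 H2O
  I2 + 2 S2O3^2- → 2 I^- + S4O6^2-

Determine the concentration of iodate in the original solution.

n(S2O3^2-) = 0.0296 × 0.0587 = 1.74 × 10^-3 mol
n(I2) = n(S2O3^2-)/2 = 8.69 × 10^-4 mol
From the 1:3 ratio, n(IO3^-) in the aliquot = 1/3 × 8.69 × 10^-4 = 2.90 × 10^-4 mol
[IO3^-]_dilute = 2.90 × 10^-4 / 0.00978 = 0.0296 mol/L
[IO3^-]_original = 0.0296 × 500.0/24.6 = 0.602 mol/L

0.602 mol/L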